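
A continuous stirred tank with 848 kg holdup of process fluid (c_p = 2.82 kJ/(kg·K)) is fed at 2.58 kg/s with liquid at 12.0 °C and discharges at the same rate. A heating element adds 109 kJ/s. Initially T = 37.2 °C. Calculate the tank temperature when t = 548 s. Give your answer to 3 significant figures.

M c_p dT/dt = ṁ c_p (T_in − T) + Q̇.
Rearrange: dT/dt = (T_ss − T)/τ with τ = M/ṁ = 328.68 s and T_ss = T_in + Q̇/(ṁ c_p) = 26.982 °C.
This is linear first-order; T(t) = T_ss + (T₀ − T_ss) e^(−t/τ).
T(548) = 26.982 + (10.218)·e^(−548/328.68) = 26.982 + (10.218)·0.18876 = 28.910 °C.

28.9 °C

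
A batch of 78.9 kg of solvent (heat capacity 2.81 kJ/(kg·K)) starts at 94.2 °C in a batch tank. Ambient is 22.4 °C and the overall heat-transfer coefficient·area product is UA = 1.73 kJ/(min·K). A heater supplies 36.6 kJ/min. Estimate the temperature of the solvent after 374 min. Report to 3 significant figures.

Lumped-capacitance energy balance: M c_p dT/dt = UA(T_amb − T) + Q̇.
dT/dt = (T_ss − T)/τ with T_ss = T_amb + Q̇/UA = 22.4 + 36.6/1.73 = 43.556 °C, τ = M c_p/UA = 78.9·2.81/1.73 = 128.16 min.
This is linear first-order; T(t) = T_ss + (T₀ − T_ss) e^(−t/τ).
T(374) = 43.556 + (50.644)·0.054024 = 46.292 °C.

46.3 °C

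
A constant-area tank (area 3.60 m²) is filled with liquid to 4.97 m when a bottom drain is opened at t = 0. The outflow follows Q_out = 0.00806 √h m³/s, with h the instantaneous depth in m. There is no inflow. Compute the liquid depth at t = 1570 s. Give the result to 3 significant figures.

A dh/dt = −Q_out = −0.00806 √h.
∫ h^(−1/2) dh = −(0.00806/A) ∫ dt, giving 2√h = 2√h₀ − (0.00806/A) t.
√h = √4.97 − 0.00806·1570/(2·3.60) = 2.2293 − 1.7575 = 0.47182.
h = 0.47182² = 0.22262 m.

0.223 m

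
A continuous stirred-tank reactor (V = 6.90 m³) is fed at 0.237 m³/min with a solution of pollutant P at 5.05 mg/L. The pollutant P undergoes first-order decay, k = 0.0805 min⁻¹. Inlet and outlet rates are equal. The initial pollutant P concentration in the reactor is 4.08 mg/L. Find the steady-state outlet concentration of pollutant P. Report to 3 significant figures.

Species balance: V dC/dt = Q C_in − Q C − k V C.
Steady state (dC/dt = 0): C_ss = Q C_in/(Q + kV) = C_in/(1 + kV/Q).
C_ss = 0.237·5.05/(0.237 + 0.0805·6.90) = 1.1968/0.79245 = 1.5103 mg/L.

1.51 mg/L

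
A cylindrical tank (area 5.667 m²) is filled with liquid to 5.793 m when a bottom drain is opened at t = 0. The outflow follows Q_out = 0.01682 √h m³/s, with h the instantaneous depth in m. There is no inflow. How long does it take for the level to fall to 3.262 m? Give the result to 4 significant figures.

404.8 s

A dh/dt = −Q_out = −0.01682 √h.
∫ h^(−1/2) dh = −(0.01682/A) ∫ dt, giving 2√h = 2√h₀ − (0.01682/A) t.
t = 2A(√h₀ − √h)/0.01682 = 2·5.667·(√5.793 − √3.262)/0.01682
  = 11.3340 × (2.40687 − 1.80610) / 0.01682 = 404.819 s.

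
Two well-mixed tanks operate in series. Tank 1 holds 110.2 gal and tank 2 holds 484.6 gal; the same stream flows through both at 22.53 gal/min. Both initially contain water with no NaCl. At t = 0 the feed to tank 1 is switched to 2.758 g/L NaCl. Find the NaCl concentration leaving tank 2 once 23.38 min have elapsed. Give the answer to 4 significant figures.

1.561 g/L

Time constants: τᵢ = Vᵢ/Q for each well-mixed tank.
τ₁ = 110.2/22.53 = 4.89126 min; τ₂ = 484.6/22.53 = 21.5091 min.
Tank 1: C₁ = C_in(1 − e^(−t/τ₁)). Tank 2 (τ₁ ≠ τ₂): C₂ = C_in[1 − (τ₁ e^(−t/τ₁) − τ₂ e^(−t/τ₂))/(τ₁ − τ₂)].
At t = 23.38: e^(−t/τ₁) = 0.00839635, e^(−t/τ₂) = 0.337233.
C₂ = 2.758·[1 − (4.89126·0.00839635 − 21.5091·0.337233)/(-16.6178)] = 2.758·0.565978 = 1.56097 g/L.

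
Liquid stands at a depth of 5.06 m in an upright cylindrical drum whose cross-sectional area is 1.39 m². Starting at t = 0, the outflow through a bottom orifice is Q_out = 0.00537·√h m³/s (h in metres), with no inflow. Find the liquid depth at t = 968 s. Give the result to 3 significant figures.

Mass balance (ρ constant): A dh/dt = −0.00537 √h.
∫ h^(−1/2) dh = −(0.00537/A) ∫ dt, giving 2√h = 2√h₀ − (0.00537/A) t.
√h = √5.06 − 0.00537·968/(2·1.39) = 2.2494 − 1.8698 = 0.37960.
h = 0.37960² = 0.14410 m.

0.144 m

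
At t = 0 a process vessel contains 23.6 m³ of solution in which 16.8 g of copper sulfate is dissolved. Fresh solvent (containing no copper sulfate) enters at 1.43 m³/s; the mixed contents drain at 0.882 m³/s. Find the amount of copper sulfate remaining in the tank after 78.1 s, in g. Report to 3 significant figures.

Let m(t) be the amount of copper sulfate. Volume: V(t) = V₀ + (Q_in − Q_out) t = 23.6 + 0.54800 t; V(78.1) = 66.399 m³.
Solute balance: dm/dt = 0 − Q_out C = −Q_out m/V(t).
dm/m = −Q_out dt/(V₀ + 0.54800 t); integrating gives ln(m/m₀) = −(Q_out/(Q_in−Q_out)) ln(V/V₀).
m = m₀ (V₀/V)^(Q_out/(Q_in−Q_out)) = 16.8 × (23.6/66.399)^(1.6095) = 3.1787 g.

3.18 g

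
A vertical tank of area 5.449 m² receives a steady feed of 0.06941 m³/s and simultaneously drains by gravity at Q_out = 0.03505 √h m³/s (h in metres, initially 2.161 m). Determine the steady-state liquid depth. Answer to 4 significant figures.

3.922 m

Accumulation of liquid (constant cross-section A): A dh/dt = Q_in − 0.03505 √h. At steady state dh/dt = 0:
Q_in = 0.03505 √h_ss ⇒ √h_ss = 0.06941/0.03505 = 1.98031.
h_ss = 1.98031² = 3.92164 m. (Since h₀ = 2.161 m < h_ss, the level will rise toward this value.)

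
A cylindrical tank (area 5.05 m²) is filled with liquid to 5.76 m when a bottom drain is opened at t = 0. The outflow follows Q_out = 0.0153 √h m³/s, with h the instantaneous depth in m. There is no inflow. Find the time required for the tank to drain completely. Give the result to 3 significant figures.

1580 s

Volume balance on the tank: A dh/dt = −0.0153 √h.
Separate and integrate: 2(√h − √h₀) = −(0.0153/A) t.
Tank is empty when √h = 0: t_empty = 2A√h₀/0.0153.
t_empty = 2·5.05·√5.76/0.0153 = 10.100·2.4000/0.0153 = 1584.3 s.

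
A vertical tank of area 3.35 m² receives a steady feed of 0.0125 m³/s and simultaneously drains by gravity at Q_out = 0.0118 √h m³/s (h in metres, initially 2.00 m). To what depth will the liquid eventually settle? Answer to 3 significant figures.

Level balance: A dh/dt = 0.0125 − 0.0118 √h. Setting dh/dt = 0:
Q_in = 0.0118 √h_ss ⇒ √h_ss = 0.0125/0.0118 = 1.0593.
h_ss = 1.0593² = 1.1222 m. (Since h₀ = 2.00 m > h_ss, the level will fall toward this value.)

1.12 m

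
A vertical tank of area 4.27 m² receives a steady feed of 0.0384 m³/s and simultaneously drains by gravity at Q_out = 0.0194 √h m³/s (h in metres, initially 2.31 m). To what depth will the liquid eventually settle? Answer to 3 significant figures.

Accumulation of liquid (constant cross-section A): A dh/dt = Q_in − 0.0194 √h. At steady state dh/dt = 0:
Q_in = 0.0194 √h_ss ⇒ √h_ss = 0.0384/0.0194 = 1.9794.
h_ss = 1.9794² = 3.9180 m. (Since h₀ = 2.31 m < h_ss, the level will rise toward this value.)

3.92 m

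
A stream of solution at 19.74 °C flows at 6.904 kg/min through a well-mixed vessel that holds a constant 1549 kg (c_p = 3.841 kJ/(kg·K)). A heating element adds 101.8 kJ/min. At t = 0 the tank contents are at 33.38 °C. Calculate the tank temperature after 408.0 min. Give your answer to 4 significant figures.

Heat balance on the well-mixed liquid: M c_p dT/dt = ṁ c_p (T_in − T) + 101.8.
τ = M/ṁ = 224.363 min; T_ss = T_in + Q̇/(ṁ c_p) = 19.74 + 101.8/(6.904·3.841) = 23.5789 °C.
Solution: T(t) = T_ss + (T₀ − T_ss) e^(−t/τ).
T(408.0) = 23.5789 + (9.80114)·e^(−408.0/224.363) = 23.5789 + (9.80114)·0.162272 = 25.1693 °C.

25.17 °C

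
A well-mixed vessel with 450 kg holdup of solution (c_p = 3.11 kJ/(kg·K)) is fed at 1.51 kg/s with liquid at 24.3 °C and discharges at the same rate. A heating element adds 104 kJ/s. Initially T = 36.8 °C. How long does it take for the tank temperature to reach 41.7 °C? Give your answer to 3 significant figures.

M c_p dT/dt = ṁ c_p (T_in − T) + Q̇.
τ = M/ṁ = 298.01 s; T_ss = T_in + Q̇/(ṁ c_p) = 46.446 °C.
T(t) = T_ss + (T₀ − T_ss) e^(−t/τ). Set T = 41.7:
e^(−t/τ) = (41.7 − 46.446)/(36.8 − 46.446) = 0.49202
t = −298.01 · ln(0.49202) = 211.36 s.

211 s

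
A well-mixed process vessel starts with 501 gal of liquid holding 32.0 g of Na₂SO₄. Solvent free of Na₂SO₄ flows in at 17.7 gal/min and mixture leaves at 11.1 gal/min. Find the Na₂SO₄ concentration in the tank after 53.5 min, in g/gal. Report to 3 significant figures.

Let m(t) be the amount of Na₂SO₄. Volume: V(t) = V₀ + (Q_in − Q_out) t = 501 + 6.6000 t; V(53.5) = 854.10 gal.
Species balance (pure solvent in): dm/dt = −Q_out · m/V(t).
Separate: dm/m = −Q_out dt/V(t) ⇒ ln(m/m₀) = −(Q_out/(Q_in−Q_out)) ln(V/V₀).
m = m₀ (V₀/V)^(Q_out/(Q_in−Q_out)) = 32.0 × (501/854.10)^(1.6818) = 13.047 g.
C = m/V = 13.047/854.10 = 0.015276 g/gal.

0.0153 g/gal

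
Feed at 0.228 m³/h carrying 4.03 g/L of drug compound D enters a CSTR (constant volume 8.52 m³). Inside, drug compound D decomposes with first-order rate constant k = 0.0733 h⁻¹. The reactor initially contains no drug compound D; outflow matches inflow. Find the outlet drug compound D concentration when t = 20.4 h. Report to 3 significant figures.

0.938 g/L

Species balance: V dC/dt = Q C_in − Q C − k V C.
dC/dt = (Q/V) C_in − (Q/V + k) C; effective rate a = Q/V + k = 0.026761 + 0.0733 = 0.10006 h⁻¹.
C_ss = Q C_in/(Q + kV) = 1.0778 g/L; C(t) = C_ss + (C₀ − C_ss) e^(−a t).
C(20.4) = 1.0778 + (-1.0778)·e^(−0.10006·20.4) = 1.0778 + (-1.0778)·0.12987 = 0.93783 g/L.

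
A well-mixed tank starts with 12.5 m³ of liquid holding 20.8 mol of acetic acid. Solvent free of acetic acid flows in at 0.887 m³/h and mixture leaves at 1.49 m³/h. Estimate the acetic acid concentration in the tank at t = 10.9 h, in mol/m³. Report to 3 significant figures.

Total volume: dV/dt = Q_in − Q_out = -0.60300 m³/h, so V(t) = 12.5 − 0.60300 t and V(10.9) = 5.9273 m³.
Species balance (pure solvent in): dm/dt = −Q_out · m/V(t).
Separate: dm/m = −Q_out dt/V(t) ⇒ ln(m/m₀) = −(Q_out/(Q_in−Q_out)) ln(V/V₀).
m = m₀ (V₀/V)^(Q_out/(Q_in−Q_out)) = 20.8 × (12.5/5.9273)^(-2.4710) = 3.2911 mol.
C = m/V = 3.2911/5.9273 = 0.55524 mol/m³.

0.555 mol/m³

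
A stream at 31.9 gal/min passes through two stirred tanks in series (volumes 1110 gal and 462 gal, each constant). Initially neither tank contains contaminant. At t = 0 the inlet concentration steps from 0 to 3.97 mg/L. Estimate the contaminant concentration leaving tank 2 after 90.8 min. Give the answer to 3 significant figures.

Species balance on tank i: dCᵢ/dt = (Cᵢ₋₁ − Cᵢ)/τᵢ with τᵢ = Vᵢ/Q.
τ₁ = 1110/31.9 = 34.796 min; τ₂ = 462/31.9 = 14.483 min.
Solving the cascade with C₁(0)=C₂(0)=0 gives C₂(t) = C_in[1 − (τ₁ e^(−t/τ₁) − τ₂ e^(−t/τ₂))/(τ₁ − τ₂)].
At t = 90.8: e^(−t/τ₁) = 0.073573, e^(−t/τ₂) = 0.0018931.
C₂ = 3.97·[1 − (34.796·0.073573 − 14.483·0.0018931)/(20.313)] = 3.97·0.87532 = 3.4750 mg/L.

3.48 mg/L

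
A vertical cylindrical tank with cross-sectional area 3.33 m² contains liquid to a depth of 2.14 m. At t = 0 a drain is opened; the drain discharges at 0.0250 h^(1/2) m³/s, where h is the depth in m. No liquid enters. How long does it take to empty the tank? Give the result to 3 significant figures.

390 s

Unsteady balance on liquid volume: A dh/dt = −0.0250 √h.
Separate and integrate: 2(√h − √h₀) = −(0.0250/A) t.
Tank is empty when √h = 0: t_empty = 2A√h₀/0.0250.
t_empty = 2·3.33·√2.14/0.0250 = 6.6600·1.4629/0.0250 = 389.71 s.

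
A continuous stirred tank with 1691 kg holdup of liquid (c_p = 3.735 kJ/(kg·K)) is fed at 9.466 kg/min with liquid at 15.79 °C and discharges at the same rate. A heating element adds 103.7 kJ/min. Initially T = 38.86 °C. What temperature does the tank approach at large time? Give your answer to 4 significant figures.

M c_p dT/dt = ṁ c_p (T_in − T) + Q̇.
At steady state dT/dt = 0 ⇒ T_ss = T_in + Q̇/(ṁ c_p) = 15.79 + 103.7/(9.466·3.735) = 18.7231 °C.

18.72 °C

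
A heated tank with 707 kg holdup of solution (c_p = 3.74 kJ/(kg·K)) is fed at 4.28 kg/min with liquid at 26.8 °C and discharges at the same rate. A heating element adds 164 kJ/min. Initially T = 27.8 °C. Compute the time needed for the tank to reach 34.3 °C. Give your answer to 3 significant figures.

201 min

First-law balance (no shaft work): M c_p dT/dt = ṁ c_p (T_in − T) + 164.
τ = M/ṁ = 165.19 min; T_ss = T_in + Q̇/(ṁ c_p) = 37.045 °C.
T(t) = T_ss + (T₀ − T_ss) e^(−t/τ). Set T = 34.3:
e^(−t/τ) = (34.3 − 37.045)/(27.8 − 37.045) = 0.29695
t = −165.19 · ln(0.29695) = 200.57 min.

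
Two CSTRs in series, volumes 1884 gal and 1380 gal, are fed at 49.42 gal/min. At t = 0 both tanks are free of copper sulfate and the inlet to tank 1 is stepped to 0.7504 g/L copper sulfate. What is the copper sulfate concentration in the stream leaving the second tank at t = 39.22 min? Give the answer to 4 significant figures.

0.2521 g/L

Time constants: τᵢ = Vᵢ/Q for each well-mixed tank.
τ₁ = 1884/49.42 = 38.1222 min; τ₂ = 1380/49.42 = 27.9239 min.
Tank 1: C₁ = C_in(1 − e^(−t/τ₁)). Tank 2 (τ₁ ≠ τ₂): C₂ = C_in[1 − (τ₁ e^(−t/τ₁) − τ₂ e^(−t/τ₂))/(τ₁ − τ₂)].
At t = 39.22: e^(−t/τ₁) = 0.357437, e^(−t/τ₂) = 0.245482.
C₂ = 0.7504·[1 − (38.1222·0.357437 − 27.9239·0.245482)/(10.1983)] = 0.7504·0.336020 = 0.252150 g/L.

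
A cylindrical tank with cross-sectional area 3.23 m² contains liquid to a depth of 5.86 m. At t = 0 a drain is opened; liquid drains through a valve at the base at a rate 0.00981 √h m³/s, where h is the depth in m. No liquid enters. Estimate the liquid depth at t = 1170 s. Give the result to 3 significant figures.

A dh/dt = −Q_out = −0.00981 √h.
This is separable: 2 d(√h)/dt = −0.00981/A, so √h = √h₀ − (0.00981/(2A)) t.
√h = √5.86 − 0.00981·1170/(2·3.23) = 2.4207 − 1.7767 = 0.64401.
h = 0.64401² = 0.41475 m.

0.415 m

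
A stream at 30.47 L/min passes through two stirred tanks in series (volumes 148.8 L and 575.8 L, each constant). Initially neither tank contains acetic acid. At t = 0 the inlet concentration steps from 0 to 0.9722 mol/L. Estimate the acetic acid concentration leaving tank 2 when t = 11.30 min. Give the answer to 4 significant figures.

0.2847 mol/L

Species balance on tank i: dCᵢ/dt = (Cᵢ₋₁ − Cᵢ)/τᵢ with τᵢ = Vᵢ/Q.
τ₁ = 148.8/30.47 = 4.88349 min; τ₂ = 575.8/30.47 = 18.8973 min.
Tank 1: C₁ = C_in(1 − e^(−t/τ₁)). Tank 2 (τ₁ ≠ τ₂): C₂ = C_in[1 − (τ₁ e^(−t/τ₁) − τ₂ e^(−t/τ₂))/(τ₁ − τ₂)].
At t = 11.30: e^(−t/τ₁) = 0.0988731, e^(−t/τ₂) = 0.549927.
C₂ = 0.9722·[1 − (4.88349·0.0988731 − 18.8973·0.549927)/(-14.0138)] = 0.9722·0.292891 = 0.284748 mol/L.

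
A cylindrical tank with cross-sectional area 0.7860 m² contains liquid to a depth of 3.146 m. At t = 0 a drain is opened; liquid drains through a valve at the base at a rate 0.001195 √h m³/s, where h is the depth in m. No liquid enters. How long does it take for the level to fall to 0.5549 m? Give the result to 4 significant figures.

A dh/dt = −Q_out = −0.001195 √h.
This is separable: 2 d(√h)/dt = −0.001195/A, so √h = √h₀ − (0.001195/(2A)) t.
t = 2A(√h₀ − √h)/0.001195 = 2·0.7860·(√3.146 − √0.5549)/0.001195
  = 1.57200 × (1.77370 − 0.744916) / 0.001195 = 1353.34 s.

1353 s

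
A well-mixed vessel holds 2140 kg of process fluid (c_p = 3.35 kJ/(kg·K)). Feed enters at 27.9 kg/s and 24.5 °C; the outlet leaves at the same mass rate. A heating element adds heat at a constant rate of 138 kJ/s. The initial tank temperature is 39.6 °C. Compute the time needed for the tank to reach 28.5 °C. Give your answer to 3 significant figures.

M c_p dT/dt = ṁ c_p (T_in − T) + Q̇.
τ = M/ṁ = 76.703 s; T_ss = T_in + Q̇/(ṁ c_p) = 25.976 °C.
T(t) = T_ss + (T₀ − T_ss) e^(−t/τ). Set T = 28.5:
e^(−t/τ) = (28.5 − 25.976)/(39.6 − 25.976) = 0.18523
t = −76.703 · ln(0.18523) = 129.33 s.

129 s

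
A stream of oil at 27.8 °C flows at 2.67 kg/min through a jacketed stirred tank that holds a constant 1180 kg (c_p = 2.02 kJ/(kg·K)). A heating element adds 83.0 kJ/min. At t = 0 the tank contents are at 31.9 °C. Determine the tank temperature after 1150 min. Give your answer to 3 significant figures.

M c_p dT/dt = ṁ c_p (T_in − T) + Q̇.
τ = M/ṁ = 441.95 min; T_ss = T_in + Q̇/(ṁ c_p) = 27.8 + 83.0/(2.67·2.02) = 43.189 °C.
T approaches T_ss exponentially: T(t) = T_ss + (T₀ − T_ss) e^(−t/τ).
T(1150) = 43.189 + (-11.289)·e^(−1150/441.95) = 43.189 + (-11.289)·0.074116 = 42.352 °C.

42.4 °C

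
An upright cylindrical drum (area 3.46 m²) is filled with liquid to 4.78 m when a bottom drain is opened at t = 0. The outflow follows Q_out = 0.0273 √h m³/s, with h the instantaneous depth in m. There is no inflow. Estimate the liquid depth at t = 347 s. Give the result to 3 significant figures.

With no inflow, A dh/dt = −0.0273 √h.
Separate and integrate: 2(√h − √h₀) = −(0.0273/A) t.
√h = √4.78 − 0.0273·347/(2·3.46) = 2.1863 − 1.3689 = 0.81738.
h = 0.81738² = 0.66810 m.

0.668 m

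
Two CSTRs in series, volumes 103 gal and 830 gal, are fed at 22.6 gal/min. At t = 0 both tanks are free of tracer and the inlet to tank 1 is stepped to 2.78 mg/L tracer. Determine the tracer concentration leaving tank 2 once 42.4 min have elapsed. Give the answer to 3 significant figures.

Species balance on tank i: dCᵢ/dt = (Cᵢ₋₁ − Cᵢ)/τᵢ with τᵢ = Vᵢ/Q.
τ₁ = 103/22.6 = 4.5575 min; τ₂ = 830/22.6 = 36.726 min.
Solving the cascade with C₁(0)=C₂(0)=0 gives C₂(t) = C_in[1 − (τ₁ e^(−t/τ₁) − τ₂ e^(−t/τ₂))/(τ₁ − τ₂)].
At t = 42.4: e^(−t/τ₁) = 9.1123e-05, e^(−t/τ₂) = 0.31521.
C₂ = 2.78·[1 − (4.5575·9.1123e-05 − 36.726·0.31521)/(-32.168)] = 2.78·0.64014 = 1.7796 mg/L.

1.78 mg/L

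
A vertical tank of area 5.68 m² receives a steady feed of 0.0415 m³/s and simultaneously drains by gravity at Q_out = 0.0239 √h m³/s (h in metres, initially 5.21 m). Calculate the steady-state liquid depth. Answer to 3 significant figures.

3.02 m

Level balance: A dh/dt = 0.0415 − 0.0239 √h. Setting dh/dt = 0:
Q_in = 0.0239 √h_ss ⇒ √h_ss = 0.0415/0.0239 = 1.7364.
h_ss = 1.7364² = 3.0151 m. (Since h₀ = 5.21 m > h_ss, the level will fall toward this value.)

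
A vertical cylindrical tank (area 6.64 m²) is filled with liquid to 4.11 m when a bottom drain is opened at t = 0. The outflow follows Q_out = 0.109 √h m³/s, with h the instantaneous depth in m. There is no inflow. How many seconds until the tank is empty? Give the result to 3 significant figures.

A dh/dt = −Q_out = −0.109 √h.
Separate and integrate: 2(√h − √h₀) = −(0.109/A) t.
Set h = 0: 2√h₀ = (0.109/A) t_empty ⇒ t_empty = 2A√h₀/0.109.
t_empty = 2·6.64·√4.11/0.109 = 13.280·2.0273/0.109 = 247.00 s.

247 s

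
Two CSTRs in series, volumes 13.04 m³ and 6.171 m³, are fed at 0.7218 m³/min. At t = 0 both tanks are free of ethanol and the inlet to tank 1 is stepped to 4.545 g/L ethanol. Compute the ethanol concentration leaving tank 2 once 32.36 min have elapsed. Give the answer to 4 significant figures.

3.199 g/L

Species balance on tank i: dCᵢ/dt = (Cᵢ₋₁ − Cᵢ)/τᵢ with τᵢ = Vᵢ/Q.
τ₁ = 13.04/0.7218 = 18.0659 min; τ₂ = 6.171/0.7218 = 8.54946 min.
Tank 1: C₁ = C_in(1 − e^(−t/τ₁)). Tank 2 (τ₁ ≠ τ₂): C₂ = C_in[1 − (τ₁ e^(−t/τ₁) − τ₂ e^(−t/τ₂))/(τ₁ − τ₂)].
At t = 32.36: e^(−t/τ₁) = 0.166757, e^(−t/τ₂) = 0.0227081.
C₂ = 4.545·[1 − (18.0659·0.166757 − 8.54946·0.0227081)/(9.51649)] = 4.545·0.703831 = 3.19891 g/L.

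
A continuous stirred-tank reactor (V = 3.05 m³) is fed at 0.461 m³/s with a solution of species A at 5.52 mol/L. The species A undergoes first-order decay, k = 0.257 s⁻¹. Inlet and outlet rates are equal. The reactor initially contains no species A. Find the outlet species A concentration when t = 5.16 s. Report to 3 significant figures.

1.80 mol/L

Species balance: V dC/dt = Q C_in − Q C − k V C.
dC/dt = (Q/V) C_in − (Q/V + k) C; effective rate a = Q/V + k = 0.15115 + 0.257 = 0.40815 s⁻¹.
C_ss = Q C_in/(Q + kV) = 2.0442 mol/L; C(t) = C_ss + (C₀ − C_ss) e^(−a t).
C(5.16) = 2.0442 + (-2.0442)·e^(−0.40815·5.16) = 2.0442 + (-2.0442)·0.12172 = 1.7954 mol/L.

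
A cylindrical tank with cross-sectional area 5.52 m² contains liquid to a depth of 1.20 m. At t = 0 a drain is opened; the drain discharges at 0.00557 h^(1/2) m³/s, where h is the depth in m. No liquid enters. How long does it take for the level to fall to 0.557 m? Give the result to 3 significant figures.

692 s

A dh/dt = −Q_out = −0.00557 √h.
This is separable: 2 d(√h)/dt = −0.00557/A, so √h = √h₀ − (0.00557/(2A)) t.
t = 2A(√h₀ − √h)/0.00557 = 2·5.52·(√1.20 − √0.557)/0.00557
  = 11.040 × (1.0954 − 0.74632) / 0.00557 = 691.97 s.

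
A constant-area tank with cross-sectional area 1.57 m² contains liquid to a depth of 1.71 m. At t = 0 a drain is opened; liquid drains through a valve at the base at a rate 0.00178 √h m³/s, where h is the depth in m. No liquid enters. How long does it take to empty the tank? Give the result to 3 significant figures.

2310 s

Accumulation of liquid (constant cross-section A): A dh/dt = −0.00178 √h.
∫ h^(−1/2) dh = −(0.00178/A) ∫ dt, giving 2√h = 2√h₀ − (0.00178/A) t.
Tank is empty when √h = 0: t_empty = 2A√h₀/0.00178.
t_empty = 2·1.57·√1.71/0.00178 = 3.1400·1.3077/0.00178 = 2306.8 s.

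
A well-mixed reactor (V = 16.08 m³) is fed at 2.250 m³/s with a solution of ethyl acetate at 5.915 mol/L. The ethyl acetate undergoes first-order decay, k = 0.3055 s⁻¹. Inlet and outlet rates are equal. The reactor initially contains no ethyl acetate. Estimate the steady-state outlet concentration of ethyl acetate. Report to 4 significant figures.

1.858 mol/L

V dC/dt = Q(C_in − C) − k V C.
At steady state: 0 = Q C_in − (Q + kV) C_ss, so C_ss = Q C_in/(Q + kV).
C_ss = 2.250·5.915/(2.250 + 0.3055·16.08) = 13.3087/7.16244 = 1.85813 mol/L.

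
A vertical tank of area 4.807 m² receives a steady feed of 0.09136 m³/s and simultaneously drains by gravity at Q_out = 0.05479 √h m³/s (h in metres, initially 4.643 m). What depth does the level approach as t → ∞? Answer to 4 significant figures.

A dh/dt = Q_in − 0.05479 √h. Steady state requires inflow = outflow:
Q_in = 0.05479 √h_ss ⇒ √h_ss = 0.09136/0.05479 = 1.66746.
h_ss = 1.66746² = 2.78041 m. (Since h₀ = 4.643 m > h_ss, the level will fall toward this value.)

2.780 m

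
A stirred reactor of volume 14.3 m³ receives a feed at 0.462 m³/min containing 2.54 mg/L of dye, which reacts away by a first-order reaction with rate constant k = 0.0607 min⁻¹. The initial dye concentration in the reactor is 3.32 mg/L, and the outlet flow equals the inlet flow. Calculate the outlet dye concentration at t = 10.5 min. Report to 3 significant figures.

Species balance: V dC/dt = Q C_in − Q C − k V C.
dC/dt = (Q/V) C_in − (Q/V + k) C; effective rate a = Q/V + k = 0.032308 + 0.0607 = 0.093008 min⁻¹.
C_ss = Q C_in/(Q + kV) = 0.88231 mg/L; C(t) = C_ss + (C₀ − C_ss) e^(−a t).
C(10.5) = 0.88231 + (2.4377)·e^(−0.093008·10.5) = 0.88231 + (2.4377)·0.37660 = 1.8003 mg/L.

1.80 mg/L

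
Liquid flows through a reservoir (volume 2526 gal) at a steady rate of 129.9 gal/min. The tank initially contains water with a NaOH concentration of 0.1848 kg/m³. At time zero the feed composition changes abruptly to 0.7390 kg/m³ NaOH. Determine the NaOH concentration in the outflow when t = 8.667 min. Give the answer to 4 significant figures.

0.3841 kg/m³

Accumulation = in − out for the solute gives V dC/dt = Q(C_in − C).
Rewrite as dC/dt + C/τ = C_in/τ, τ = V/Q = 19.4457 min.
Integrating: C(t) = C_in + (C₀ − C_in) e^(−t/τ).
C(8.667) = 0.7390 + (0.1848 − 0.7390)·e^(−8.667/19.4457) = 0.7390 + (-0.554200)·0.640375 = 0.384104 kg/m³.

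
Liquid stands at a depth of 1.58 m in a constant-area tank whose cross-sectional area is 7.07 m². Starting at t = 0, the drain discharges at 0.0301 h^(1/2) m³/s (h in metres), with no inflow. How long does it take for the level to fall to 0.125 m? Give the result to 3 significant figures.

424 s

With no inflow, A dh/dt = −0.0301 √h.
∫ h^(−1/2) dh = −(0.0301/A) ∫ dt, giving 2√h = 2√h₀ − (0.0301/A) t.
t = 2A(√h₀ − √h)/0.0301 = 2·7.07·(√1.58 − √0.125)/0.0301
  = 14.140 × (1.2570 − 0.35355) / 0.0301 = 424.40 s.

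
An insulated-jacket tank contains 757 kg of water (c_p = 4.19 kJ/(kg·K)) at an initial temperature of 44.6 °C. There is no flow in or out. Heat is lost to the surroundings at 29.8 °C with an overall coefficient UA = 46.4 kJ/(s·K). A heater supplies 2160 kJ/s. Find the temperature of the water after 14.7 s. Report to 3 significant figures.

50.7 °C

First-law balance (no shaft work): M c_p dT/dt = −UA(T − T_amb) + Q̇.
dT/dt = (T_ss − T)/τ with T_ss = T_amb + Q̇/UA = 29.8 + 2160/46.4 = 76.352 °C, τ = M c_p/UA = 757·4.19/46.4 = 68.358 s.
This is linear first-order; T(t) = T_ss + (T₀ − T_ss) e^(−t/τ).
T(14.7) = 76.352 + (-31.752)·0.80651 = 50.744 °C.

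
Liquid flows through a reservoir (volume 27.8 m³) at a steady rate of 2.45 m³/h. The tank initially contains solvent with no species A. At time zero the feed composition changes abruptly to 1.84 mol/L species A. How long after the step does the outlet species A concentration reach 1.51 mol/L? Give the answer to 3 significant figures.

19.5 h

Species balance on the tank: V dC/dt = Q(C_in − C), so τ = V/Q = 11.347 h.
C(t) = C_in + (C₀ − C_in) e^(−t/τ). Set C = 1.51 and solve for t:
e^(−t/τ) = (C − C_in)/(C₀ − C_in) = (1.51 − 1.84)/(0 − 1.84) = 0.17935
t = −τ ln(…) = 11.347 × 1.7184 = 19.499 h.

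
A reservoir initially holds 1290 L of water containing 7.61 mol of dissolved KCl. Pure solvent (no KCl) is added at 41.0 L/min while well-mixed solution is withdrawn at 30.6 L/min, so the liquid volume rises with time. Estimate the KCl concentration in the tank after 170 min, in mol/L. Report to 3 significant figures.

Let m(t) be the amount of KCl. Volume: V(t) = V₀ + (Q_in − Q_out) t = 1290 + 10.400 t; V(170) = 3058.0 L.
Species balance (pure solvent in): dm/dt = −Q_out · m/V(t).
Separate: dm/m = −Q_out dt/V(t) ⇒ ln(m/m₀) = −(Q_out/(Q_in−Q_out)) ln(V/V₀).
m = m₀ (V₀/V)^(Q_out/(Q_in−Q_out)) = 7.61 × (1290/3058.0)^(2.9423) = 0.60044 mol.
C = m/V = 0.60044/3058.0 = 0.00019635 mol/L.

0.000196 mol/L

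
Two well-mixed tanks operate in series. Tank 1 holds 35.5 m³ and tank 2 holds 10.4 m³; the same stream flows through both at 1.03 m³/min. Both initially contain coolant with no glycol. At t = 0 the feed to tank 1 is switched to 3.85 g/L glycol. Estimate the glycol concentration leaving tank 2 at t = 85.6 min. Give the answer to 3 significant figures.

3.40 g/L

Time constants: τᵢ = Vᵢ/Q for each well-mixed tank.
τ₁ = 35.5/1.03 = 34.466 min; τ₂ = 10.4/1.03 = 10.097 min.
Solving the cascade with C₁(0)=C₂(0)=0 gives C₂(t) = C_in[1 − (τ₁ e^(−t/τ₁) − τ₂ e^(−t/τ₂))/(τ₁ − τ₂)].
At t = 85.6: e^(−t/τ₁) = 0.083442, e^(−t/τ₂) = 0.00020806.
C₂ = 3.85·[1 − (34.466·0.083442 − 10.097·0.00020806)/(24.369)] = 3.85·0.88207 = 3.3960 g/L.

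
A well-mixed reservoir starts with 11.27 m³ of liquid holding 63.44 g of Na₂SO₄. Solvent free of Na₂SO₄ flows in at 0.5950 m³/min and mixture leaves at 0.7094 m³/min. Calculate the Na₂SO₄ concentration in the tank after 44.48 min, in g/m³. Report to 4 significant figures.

Total volume: dV/dt = Q_in − Q_out = -0.114400 m³/min, so V(t) = 11.27 − 0.114400 t and V(44.48) = 6.18149 m³.
Species balance (pure solvent in): dm/dt = −Q_out · m/V(t).
dm/m = −Q_out dt/(V₀ − 0.114400 t); integrating gives ln(m/m₀) = −(Q_out/(Q_in−Q_out)) ln(V/V₀).
m = m₀ (V₀/V)^(Q_out/(Q_in−Q_out)) = 63.44 × (11.27/6.18149)^(-6.20105) = 1.53087 g.
C = m/V = 1.53087/6.18149 = 0.247654 g/m³.

0.2477 g/m³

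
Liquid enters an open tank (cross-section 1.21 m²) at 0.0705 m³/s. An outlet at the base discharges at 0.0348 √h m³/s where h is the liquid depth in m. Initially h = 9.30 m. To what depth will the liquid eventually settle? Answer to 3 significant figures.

4.10 m

Mass balance (ρ constant): A dh/dt = Q_in − 0.0348 √h. At steady state dh/dt = 0:
Q_in = 0.0348 √h_ss ⇒ √h_ss = 0.0705/0.0348 = 2.0259.
h_ss = 2.0259² = 4.1041 m. (Since h₀ = 9.30 m > h_ss, the level will fall toward this value.)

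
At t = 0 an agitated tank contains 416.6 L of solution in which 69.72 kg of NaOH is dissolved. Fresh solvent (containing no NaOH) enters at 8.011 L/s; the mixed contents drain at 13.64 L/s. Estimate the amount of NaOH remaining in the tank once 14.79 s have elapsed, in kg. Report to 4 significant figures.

Let m(t) be the amount of NaOH. Volume: V(t) = V₀ + (Q_in − Q_out) t = 416.6 − 5.62900 t; V(14.79) = 333.347 L.
No NaOH enters, so dm/dt = −Q_out · (m/V).
dm/m = −Q_out dt/(V₀ − 5.62900 t); integrating gives ln(m/m₀) = −(Q_out/(Q_in−Q_out)) ln(V/V₀).
m = m₀ (V₀/V)^(Q_out/(Q_in−Q_out)) = 69.72 × (416.6/333.347)^(-2.42317) = 40.6200 kg.

40.62 kg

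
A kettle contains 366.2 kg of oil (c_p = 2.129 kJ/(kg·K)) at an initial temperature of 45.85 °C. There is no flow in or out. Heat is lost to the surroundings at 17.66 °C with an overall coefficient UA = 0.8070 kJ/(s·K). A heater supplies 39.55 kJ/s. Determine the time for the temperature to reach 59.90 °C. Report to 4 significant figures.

M c_p dT/dt = −UA(T − T_amb) + Q̇.
τ = M c_p/UA = 966.096 s; T_ss = T_amb + Q̇/UA = 17.66 + 39.55/0.8070 = 66.6687 °C.
T(t) = T_ss + (T₀ − T_ss)e^(−t/τ); set T = 59.90:
t = −τ ln[(T − T_ss)/(T₀ − T_ss)] = −966.096 · ln(0.325125) = 1085.45 s.

1085 s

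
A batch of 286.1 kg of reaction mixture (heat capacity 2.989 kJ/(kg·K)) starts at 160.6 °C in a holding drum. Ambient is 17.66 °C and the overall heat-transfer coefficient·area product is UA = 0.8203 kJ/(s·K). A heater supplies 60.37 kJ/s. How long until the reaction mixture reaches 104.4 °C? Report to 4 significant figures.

Lumped-capacitance energy balance: M c_p dT/dt = UA(T_amb − T) + Q̇.
τ = M c_p/UA = 1042.49 s; T_ss = T_amb + Q̇/UA = 17.66 + 60.37/0.8203 = 91.2550 °C.
T(t) = T_ss + (T₀ − T_ss)e^(−t/τ); set T = 104.4:
t = −τ ln[(T − T_ss)/(T₀ − T_ss)] = −1042.49 · ln(0.189559) = 1733.71 s.

1734 s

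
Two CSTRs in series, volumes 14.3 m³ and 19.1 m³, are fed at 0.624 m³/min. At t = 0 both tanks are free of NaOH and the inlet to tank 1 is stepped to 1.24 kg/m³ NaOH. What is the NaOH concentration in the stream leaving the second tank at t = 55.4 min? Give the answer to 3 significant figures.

0.762 kg/m³

Time constants: τᵢ = Vᵢ/Q for each well-mixed tank.
τ₁ = 14.3/0.624 = 22.917 min; τ₂ = 19.1/0.624 = 30.609 min.
Tank 1: C₁ = C_in(1 − e^(−t/τ₁)). Tank 2 (τ₁ ≠ τ₂): C₂ = C_in[1 − (τ₁ e^(−t/τ₁) − τ₂ e^(−t/τ₂))/(τ₁ − τ₂)].
At t = 55.4: e^(−t/τ₁) = 0.089148, e^(−t/τ₂) = 0.16367.
C₂ = 1.24·[1 − (22.917·0.089148 − 30.609·0.16367)/(-7.6923)] = 1.24·0.61433 = 0.76177 kg/m³.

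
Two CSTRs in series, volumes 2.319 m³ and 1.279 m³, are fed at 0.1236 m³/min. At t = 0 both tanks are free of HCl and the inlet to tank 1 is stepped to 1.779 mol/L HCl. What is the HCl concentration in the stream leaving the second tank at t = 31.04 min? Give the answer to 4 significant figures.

Time constants: τᵢ = Vᵢ/Q for each well-mixed tank.
τ₁ = 2.319/0.1236 = 18.7621 min; τ₂ = 1.279/0.1236 = 10.3479 min.
Solving the cascade with C₁(0)=C₂(0)=0 gives C₂(t) = C_in[1 − (τ₁ e^(−t/τ₁) − τ₂ e^(−t/τ₂))/(τ₁ − τ₂)].
At t = 31.04: e^(−t/τ₁) = 0.191208, e^(−t/τ₂) = 0.0498048.
C₂ = 1.779·[1 − (18.7621·0.191208 − 10.3479·0.0498048)/(8.41424)] = 1.779·0.634894 = 1.12948 mol/L.

1.129 mol/L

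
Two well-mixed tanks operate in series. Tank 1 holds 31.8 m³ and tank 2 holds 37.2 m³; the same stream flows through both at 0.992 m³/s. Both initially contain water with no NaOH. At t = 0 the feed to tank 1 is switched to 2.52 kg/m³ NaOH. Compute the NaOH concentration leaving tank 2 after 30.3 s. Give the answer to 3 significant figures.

0.549 kg/m³

Species balance on tank i: dCᵢ/dt = (Cᵢ₋₁ − Cᵢ)/τᵢ with τᵢ = Vᵢ/Q.
τ₁ = 31.8/0.992 = 32.056 s; τ₂ = 37.2/0.992 = 37.500 s.
Solving the cascade with C₁(0)=C₂(0)=0 gives C₂(t) = C_in[1 − (τ₁ e^(−t/τ₁) − τ₂ e^(−t/τ₂))/(τ₁ − τ₂)].
At t = 30.3: e^(−t/τ₁) = 0.38860, e^(−t/τ₂) = 0.44575.
C₂ = 2.52·[1 − (32.056·0.38860 − 37.500·0.44575)/(-5.4435)] = 2.52·0.21770 = 0.54861 kg/m³.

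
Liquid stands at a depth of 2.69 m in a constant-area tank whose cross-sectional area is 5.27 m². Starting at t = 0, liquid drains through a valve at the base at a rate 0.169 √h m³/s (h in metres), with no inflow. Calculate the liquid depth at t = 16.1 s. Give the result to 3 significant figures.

With no inflow, A dh/dt = −0.169 √h.
Separate and integrate: 2(√h − √h₀) = −(0.169/A) t.
√h = √2.69 − 0.169·16.1/(2·5.27) = 1.6401 − 0.25815 = 1.3820.
h = 1.3820² = 1.9098 m.

1.91 m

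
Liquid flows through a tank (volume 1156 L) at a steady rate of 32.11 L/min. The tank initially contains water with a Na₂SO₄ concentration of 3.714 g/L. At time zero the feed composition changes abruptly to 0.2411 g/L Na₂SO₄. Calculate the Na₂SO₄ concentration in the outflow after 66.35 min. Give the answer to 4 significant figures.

Transient balance on the dissolved component: V dC/dt = Q(C_in − C).
So dC/dt = (C_in − C)/τ with τ = V/Q = 1156/32.11 = 36.0012 min.
This is linear first-order; C(t) = C_in + (C₀ − C_in) e^(−t/τ).
C(66.35) = 0.2411 + (3.714 − 0.2411)·e^(−66.35/36.0012) = 0.2411 + (3.47290)·0.158343 = 0.791009 g/L.

0.7910 g/L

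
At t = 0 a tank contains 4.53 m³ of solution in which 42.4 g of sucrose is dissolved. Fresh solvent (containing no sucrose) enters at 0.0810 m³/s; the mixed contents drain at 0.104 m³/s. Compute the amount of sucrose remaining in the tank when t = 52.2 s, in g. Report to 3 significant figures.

Total volume: dV/dt = Q_in − Q_out = -0.023000 m³/s, so V(t) = 4.53 − 0.023000 t and V(52.2) = 3.3294 m³.
Species balance (pure solvent in): dm/dt = −Q_out · m/V(t).
dm/m = −Q_out dt/(V₀ − 0.023000 t); integrating gives ln(m/m₀) = −(Q_out/(Q_in−Q_out)) ln(V/V₀).
m = m₀ (V₀/V)^(Q_out/(Q_in−Q_out)) = 42.4 × (4.53/3.3294)^(-4.5217) = 10.536 g.

10.5 g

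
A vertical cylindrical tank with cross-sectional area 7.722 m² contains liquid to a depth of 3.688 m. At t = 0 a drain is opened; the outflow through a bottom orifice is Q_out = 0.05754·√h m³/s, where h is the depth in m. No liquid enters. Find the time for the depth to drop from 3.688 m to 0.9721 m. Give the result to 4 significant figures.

With no inflow, A dh/dt = −0.05754 √h.
Separate and integrate: 2(√h − √h₀) = −(0.05754/A) t.
t = 2A(√h₀ − √h)/0.05754 = 2·7.722·(√3.688 − √0.9721)/0.05754
  = 15.4440 × (1.92042 − 0.985951) / 0.05754 = 250.815 s.

250.8 s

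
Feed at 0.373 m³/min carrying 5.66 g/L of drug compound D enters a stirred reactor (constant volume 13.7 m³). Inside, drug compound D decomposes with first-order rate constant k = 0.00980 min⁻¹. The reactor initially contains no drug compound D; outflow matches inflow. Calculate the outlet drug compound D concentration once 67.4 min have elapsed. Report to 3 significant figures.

Species balance: V dC/dt = Q C_in − Q C − k V C.
This is linear with rate a = Q/V + k = 0.037026 min⁻¹.
C_ss = Q C_in/(Q + kV) = 4.1619 g/L; C(t) = C_ss + (C₀ − C_ss) e^(−a t).
C(67.4) = 4.1619 + (-4.1619)·e^(−0.037026·67.4) = 4.1619 + (-4.1619)·0.082449 = 3.8188 g/L.

3.82 g/L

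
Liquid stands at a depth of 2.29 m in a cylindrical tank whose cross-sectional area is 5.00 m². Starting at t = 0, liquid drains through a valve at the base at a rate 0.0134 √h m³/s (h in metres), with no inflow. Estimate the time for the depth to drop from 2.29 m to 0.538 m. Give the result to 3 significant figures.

A dh/dt = −Q_out = −0.0134 √h.
This is separable: 2 d(√h)/dt = −0.0134/A, so √h = √h₀ − (0.0134/(2A)) t.
t = 2A(√h₀ − √h)/0.0134 = 2·5.00·(√2.29 − √0.538)/0.0134
  = 10.000 × (1.5133 − 0.73348) / 0.0134 = 581.93 s.

582 s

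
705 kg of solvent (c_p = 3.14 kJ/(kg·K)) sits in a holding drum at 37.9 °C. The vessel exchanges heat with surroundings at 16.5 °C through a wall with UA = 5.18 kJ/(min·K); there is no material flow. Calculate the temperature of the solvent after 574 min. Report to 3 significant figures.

22.1 °C

M c_p dT/dt = −UA(T − T_amb).
dT/dt = (T_ss − T)/τ with T_ss = T_amb = 16.500 °C, τ = M c_p/UA = 705·3.14/5.18 = 427.36 min.
Integrating: T(t) = T_ss + (T₀ − T_ss) e^(−t/τ).
T(574) = 16.500 + (21.400)·0.26102 = 22.086 °C.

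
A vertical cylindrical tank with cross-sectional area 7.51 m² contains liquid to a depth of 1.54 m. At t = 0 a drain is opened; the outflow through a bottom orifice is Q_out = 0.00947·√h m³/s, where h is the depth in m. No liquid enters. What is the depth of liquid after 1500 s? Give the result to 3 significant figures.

0.0872 m

With no inflow, A dh/dt = −0.00947 √h.
Separate and integrate: 2(√h − √h₀) = −(0.00947/A) t.
√h = √1.54 − 0.00947·1500/(2·7.51) = 1.2410 − 0.94574 = 0.29523.
h = 0.29523² = 0.087160 m.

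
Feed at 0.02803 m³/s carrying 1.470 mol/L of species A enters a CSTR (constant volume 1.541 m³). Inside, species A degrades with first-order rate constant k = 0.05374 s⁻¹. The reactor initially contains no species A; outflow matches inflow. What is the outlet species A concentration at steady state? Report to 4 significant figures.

0.3717 mol/L

Accumulation = in − out − consumed: V dC/dt = Q C_in − Q C − k V C.
Steady state (dC/dt = 0): C_ss = Q C_in/(Q + kV) = C_in/(1 + kV/Q).
C_ss = 0.02803·1.470/(0.02803 + 0.05374·1.541) = 0.0412041/0.110843 = 0.371733 mol/L.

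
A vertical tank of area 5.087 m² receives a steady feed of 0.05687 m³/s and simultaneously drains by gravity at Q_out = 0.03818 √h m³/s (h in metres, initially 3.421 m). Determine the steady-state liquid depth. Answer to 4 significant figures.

2.219 m

A dh/dt = Q_in − 0.03818 √h. Steady state requires inflow = outflow:
Q_in = 0.03818 √h_ss ⇒ √h_ss = 0.05687/0.03818 = 1.48952.
h_ss = 1.48952² = 2.21868 m. (Since h₀ = 3.421 m > h_ss, the level will fall toward this value.)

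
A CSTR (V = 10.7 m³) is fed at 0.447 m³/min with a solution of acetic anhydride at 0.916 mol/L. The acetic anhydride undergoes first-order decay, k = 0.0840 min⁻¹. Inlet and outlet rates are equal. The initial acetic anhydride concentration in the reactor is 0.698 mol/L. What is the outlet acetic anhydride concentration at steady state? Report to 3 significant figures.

V dC/dt = Q(C_in − C) − k V C.
At steady state: 0 = Q C_in − (Q + kV) C_ss, so C_ss = Q C_in/(Q + kV).
C_ss = 0.447·0.916/(0.447 + 0.0840·10.7) = 0.40945/1.3458 = 0.30424 mol/L.

0.304 mol/L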